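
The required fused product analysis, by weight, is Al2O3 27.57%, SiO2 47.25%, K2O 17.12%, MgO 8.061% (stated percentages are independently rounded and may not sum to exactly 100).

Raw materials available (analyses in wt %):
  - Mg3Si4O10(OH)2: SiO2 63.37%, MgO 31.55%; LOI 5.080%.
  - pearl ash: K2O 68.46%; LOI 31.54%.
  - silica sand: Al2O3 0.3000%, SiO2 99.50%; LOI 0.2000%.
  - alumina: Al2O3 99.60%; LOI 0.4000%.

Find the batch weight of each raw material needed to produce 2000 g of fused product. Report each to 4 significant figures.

All arithmetic runs at full precision from start to finish. Working values are displayed, rounded to 4 significant figures, in the printout — a single rounding completes every reported result; the derived quantities (yield, four oxide percentages, the totals, glass mass, ignition loss) are rebuilt in exact precision starting from the weights per 2000 g of glass, as they appear in the problem or answer text.
The oxide mass targets at 2000 g fused product:
  Al2O3: 27.57% × 2000 = 551.4 g
  SiO2: 47.25% × 2000 = 945.0 g
  K2O: 17.12% × 2000 = 342.4 g
  MgO: 8.061% × 2000 = 161.2 g
Oxide-by-oxide audit given the weights on record, per the basis as stated (target by target, the sums agree within answer rounding):
  Al2O3: 624.3·0.003000 + 551.7·0.9960 = 551.4 g (target 551.4 g)
  SiO2: 511.0·0.6337 + 624.3·0.9950 = 945.0 g (target 945.0 g)
  K2O: 500.1·0.6846 = 342.4 g (target 342.4 g)
  MgO: 511.0·0.3155 = 161.2 g (target 161.2 g)
Glass-mass sanity pass: the batch minus its LOI: 2000 g (the targets, summed, come to 2000 g; the stated basis being 2000 g — rounding explains the deltas).
Whole-batch sum: Σ batch = 2187 g; LOI removed, Σ of batch·LOI: 187.1 g; the yield ratio, glass ÷ batch: 91.44%.

Batch per 2000 g fused product:
  Mg3Si4O10(OH)2: 511.0 g
  pearl ash: 500.1 g
  silica sand: 624.3 g
  alumina: 551.7 g
Total batch = 2187 g; LOI loss = 187.1 g; yield = 91.44%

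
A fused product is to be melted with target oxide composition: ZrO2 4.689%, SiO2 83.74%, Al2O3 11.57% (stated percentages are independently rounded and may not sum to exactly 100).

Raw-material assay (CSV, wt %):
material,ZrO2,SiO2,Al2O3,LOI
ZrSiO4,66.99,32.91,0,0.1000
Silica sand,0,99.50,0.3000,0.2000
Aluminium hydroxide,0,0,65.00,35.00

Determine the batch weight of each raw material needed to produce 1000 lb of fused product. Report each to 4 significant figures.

Intermediates are displayed, rounded to four significant digits, in the working. The working math carries full precision at every stage — every reported result undergoes a single rounding; derived quantities, including the three compositions, yield, net glass mass, totals, ignition loss, are computed from the weighed amounts on 1000 lb of glass at full float precision as given in the problem or the answer.
Per-oxide target masses for 1000 lb fused product:
  ZrO2: 4.689% × 1000 = 46.89 lb
  SiO2: 83.74% × 1000 = 837.4 lb
  Al2O3: 11.57% × 1000 = 115.7 lb
Mass-balance tally per oxide using the reported weights, at the basis given (each sum matches its target mass inside rounding margins):
  ZrO2: 70.00·0.6699 = 46.89 lb (target 46.89 lb)
  SiO2: 70.00·0.3291 + 818.5·0.9950 = 837.4 lb (target 837.4 lb)
  Al2O3: 818.5·0.003000 + 174.2·0.6500 = 115.7 lb (target 115.7 lb)
Glass-mass closure: total batch − LOI = 1000 lb (oxide target masses add up to 1000 lb; basis as stated: 1000 lb — a pure rounding effect).
Total batch = Σ batch = 1063 lb; loss to ignition Σ batch·LOI = 62.68 lb; the yield ratio, glass ÷ batch: 94.10%.

Batch per 1000 lb fused product:
  ZrSiO4: 70.00 lb
  Silica sand: 818.5 lb
  Aluminium hydroxide: 174.2 lb
Total batch = 1063 lb; LOI loss = 62.68 lb; yield = 94.10%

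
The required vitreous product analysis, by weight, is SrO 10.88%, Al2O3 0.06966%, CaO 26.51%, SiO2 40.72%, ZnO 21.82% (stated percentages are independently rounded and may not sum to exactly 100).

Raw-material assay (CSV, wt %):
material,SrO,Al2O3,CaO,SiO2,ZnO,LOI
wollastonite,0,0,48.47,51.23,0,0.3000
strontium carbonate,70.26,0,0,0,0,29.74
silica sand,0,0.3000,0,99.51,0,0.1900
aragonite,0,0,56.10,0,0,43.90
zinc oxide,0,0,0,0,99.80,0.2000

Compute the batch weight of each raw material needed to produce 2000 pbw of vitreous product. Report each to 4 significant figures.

Batch per 2000 pbw vitreous product:
  wollastonite: 687.6 pbw
  strontium carbonate: 309.7 pbw
  silica sand: 464.4 pbw
  aragonite: 351.0 pbw
  zinc oxide: 437.3 pbw
Total batch = 2250 pbw; LOI loss = 250.0 pbw; yield = 88.89%

All internal work carries full float precision at every stage. Working values are shown, rounded to 4 significant digits, between the steps — exactly one rounding is applied to every reported figure — derived quantities, which include totals, the five compositions, yield, LOI, net glass mass, are re-derived in exact precision, precisely as stated by problem or answer, starting from the weights for 2000 pbw of glass.
Per-oxide target masses for 2000 pbw vitreous product:
  SrO: 10.88% × 2000 = 217.6 pbw
  Al2O3: 0.06966% × 2000 = 1.393 pbw
  CaO: 26.51% × 2000 = 530.2 pbw
  SiO2: 40.72% × 2000 = 814.4 pbw
  ZnO: 21.82% × 2000 = 436.4 pbw
A balance pass over the oxides, given the weights on record, at the basis given (delivered sums recover each target modulo rounding of the values):
  SrO: 309.7·0.7026 = 217.6 pbw (target 217.6 pbw)
  Al2O3: 464.4·0.003000 = 1.393 pbw (target 1.393 pbw)
  CaO: 687.6·0.4847 + 351.0·0.5610 = 530.2 pbw (target 530.2 pbw)
  SiO2: 687.6·0.5123 + 464.4·0.9951 = 814.4 pbw (target 814.4 pbw)
  ZnO: 437.3·0.9980 = 436.4 pbw (target 436.4 pbw)
Auditing the glass mass value: batch Σ − ignition loss = 2000 pbw (per-oxide target masses sum to 2000 pbw; versus the stated basis of 2000 pbw — gaps are rounding artifacts).
Total batch = Σ batch = 2250 pbw; ignition loss, Σ(batch × LOI) = 250.0 pbw; yield: glass divided by total = 88.89%.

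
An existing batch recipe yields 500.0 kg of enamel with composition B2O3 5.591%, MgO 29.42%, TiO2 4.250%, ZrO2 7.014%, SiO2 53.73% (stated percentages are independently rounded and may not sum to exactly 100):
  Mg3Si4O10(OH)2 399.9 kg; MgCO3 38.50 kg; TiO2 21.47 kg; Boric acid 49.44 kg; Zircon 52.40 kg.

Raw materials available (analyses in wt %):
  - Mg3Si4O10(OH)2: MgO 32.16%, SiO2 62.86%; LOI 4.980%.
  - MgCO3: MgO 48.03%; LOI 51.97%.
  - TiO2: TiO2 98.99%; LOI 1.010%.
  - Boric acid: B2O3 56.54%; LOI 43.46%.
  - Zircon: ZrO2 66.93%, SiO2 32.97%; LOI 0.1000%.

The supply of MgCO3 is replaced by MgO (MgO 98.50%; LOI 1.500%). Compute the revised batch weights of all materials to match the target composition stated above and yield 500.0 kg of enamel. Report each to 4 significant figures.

Revised batch per 500.0 kg enamel:
  Mg3Si4O10(OH)2: 399.9 kg
  MgO: 18.78 kg
  TiO2: 21.47 kg
  Boric acid: 49.44 kg
  Zircon: 52.40 kg
Total batch = 542.0 kg; LOI loss = 41.95 kg

Working values are shown, rounded to four significant figures, in the working. Each numeric step keeps exact precision at all times — a single rounding yields every reported figure; all derived quantities are rebuilt from the batch weights on 500.0 kg of glass at exact precision (LOI, the totals, the five compositions, net glass mass, yield) as they appear in question or answer.
Target masses of each oxide per 500.0 kg enamel:
  B2O3: 5.591% × 500.0 = 27.96 kg
  MgO: 29.42% × 500.0 = 147.1 kg
  TiO2: 4.250% × 500.0 = 21.25 kg
  ZrO2: 7.014% × 500.0 = 35.07 kg
  SiO2: 53.73% × 500.0 = 268.6 kg
Sums-versus-targets review per the reported batch figures, relative to the basis at hand (delivered sums recover each target within answer rounding):
  B2O3: 49.44·0.5654 = 27.95 kg (target 27.96 kg)
  MgO: 399.9·0.3216 + 18.78·0.9850 = 147.1 kg (target 147.1 kg)
  TiO2: 21.47·0.9899 = 21.25 kg (target 21.25 kg)
  ZrO2: 52.40·0.6693 = 35.07 kg (target 35.07 kg)
  SiO2: 399.9·0.6286 + 52.40·0.3297 = 268.7 kg (target 268.6 kg)
Glass-mass bookkeeping: batch Σ − ignition loss = 500.0 kg (the Σ of target masses is 500.0 kg; the stated basis being 500.0 kg — any gap is answer rounding).
Whole-batch sum: Σ batch = 542.0 kg; Σ batch·LOI gives LOI loss = 41.95 kg; yield = glass ÷ total batch = 92.26%.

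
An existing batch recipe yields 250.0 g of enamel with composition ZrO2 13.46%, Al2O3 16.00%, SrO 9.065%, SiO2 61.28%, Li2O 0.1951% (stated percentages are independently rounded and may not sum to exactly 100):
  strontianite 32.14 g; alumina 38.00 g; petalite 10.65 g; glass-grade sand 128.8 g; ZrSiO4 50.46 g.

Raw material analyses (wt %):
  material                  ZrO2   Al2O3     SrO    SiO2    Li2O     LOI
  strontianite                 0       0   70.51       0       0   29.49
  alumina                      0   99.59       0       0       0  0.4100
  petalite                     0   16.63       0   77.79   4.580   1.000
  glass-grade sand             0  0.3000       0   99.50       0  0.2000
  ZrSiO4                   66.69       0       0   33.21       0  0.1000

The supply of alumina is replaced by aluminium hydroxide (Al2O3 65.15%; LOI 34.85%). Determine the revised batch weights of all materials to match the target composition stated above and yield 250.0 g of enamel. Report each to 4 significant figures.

All arithmetic runs at full float precision through the solve; the intermediate values are shown (rounded to four significant digits) when written out — every reported result takes just one rounding. The derived quantities (the yield, the totals, five oxide percentages, net glass mass, LOI) are re-derived at exact precision from the weighed amounts on 250.0 g of glass, as written in the question or the answer.
Target masses of each oxide per 250.0 g enamel:
  ZrO2: 13.46% × 250.0 = 33.65 g
  Al2O3: 16.00% × 250.0 = 40.00 g
  SrO: 9.065% × 250.0 = 22.66 g
  SiO2: 61.28% × 250.0 = 153.2 g
  Li2O: 0.1951% × 250.0 = 0.4878 g
Balance tally, oxide-wise, given the weights on record, at the basis given (delivered sums recover each target modulo rounding of the values):
  ZrO2: 50.46·0.6669 = 33.65 g (target 33.65 g)
  Al2O3: 58.09·0.6515 + 10.65·0.1663 + 128.8·0.003000 = 40.00 g (target 40.00 g)
  SrO: 32.14·0.7051 = 22.66 g (target 22.66 g)
  SiO2: 10.65·0.7779 + 128.8·0.9950 + 50.46·0.3321 = 153.2 g (target 153.2 g)
  Li2O: 10.65·0.04580 = 0.4878 g (target 0.4878 g)
Glass-mass bookkeeping: batch total minus LOI = 250.0 g (the targets, summed, come to 250.0 g; with the basis standing at 250.0 g — a pure rounding effect).
Batch total: Σ batch = 280.1 g; loss to ignition Σ batch·LOI = 30.14 g; the yield ratio, glass ÷ batch: 89.24%.

Revised batch per 250.0 g enamel:
  strontianite: 32.14 g
  aluminium hydroxide: 58.09 g
  petalite: 10.65 g
  glass-grade sand: 128.8 g
  ZrSiO4: 50.46 g
Total batch = 280.1 g; LOI loss = 30.14 g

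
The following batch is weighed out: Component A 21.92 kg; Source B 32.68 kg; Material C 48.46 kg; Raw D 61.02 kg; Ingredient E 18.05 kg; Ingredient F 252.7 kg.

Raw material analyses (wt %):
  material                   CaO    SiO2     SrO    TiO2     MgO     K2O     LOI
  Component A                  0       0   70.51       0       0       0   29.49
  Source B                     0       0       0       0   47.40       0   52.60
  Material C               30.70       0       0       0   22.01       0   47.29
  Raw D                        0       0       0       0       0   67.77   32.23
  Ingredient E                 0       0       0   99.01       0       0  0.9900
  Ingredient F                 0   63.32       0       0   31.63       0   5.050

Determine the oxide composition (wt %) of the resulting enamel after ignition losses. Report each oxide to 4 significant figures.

Glass mass = 355.7 kg (batch 434.8 − LOI 79.18).
Composition: CaO 4.183%, SiO2 44.99%, SrO 4.346%, TiO2 5.025%, MgO 29.83%, K2O 11.63%

The working math carries full precision at every stage — mid-chain values appear rounded to four significant figures as written; exactly one rounding is applied to each reported number; the derived quantities, including net glass mass, the yield, six oxide percentages, LOI, the totals, are re-derived using the weight values for 355.7 kg of glass at full float precision as written in problem or answer.
Oxide-by-oxide delivered mass:
  CaO: 48.46·0.3070 = 14.88 kg
  SiO2: 252.7·0.6332 = 160.0 kg
  SrO: 21.92·0.7051 = 15.46 kg
  TiO2: 18.05·0.9901 = 17.87 kg
  MgO: 32.68·0.4740 + 48.46·0.2201 + 252.7·0.3163 = 106.1 kg
  K2O: 61.02·0.6777 = 41.35 kg
LOI: 21.92·0.2949 + 32.68·0.5260 + 48.46·0.4729 + 61.02·0.3223 + 18.05·0.009900 + 252.7·0.05050 = 79.18 kg
Glass = total batch minus LOI = 434.8 − 79.18 = 355.7 kg (= Σ oxide masses)
percent by weight: oxide/glass ×100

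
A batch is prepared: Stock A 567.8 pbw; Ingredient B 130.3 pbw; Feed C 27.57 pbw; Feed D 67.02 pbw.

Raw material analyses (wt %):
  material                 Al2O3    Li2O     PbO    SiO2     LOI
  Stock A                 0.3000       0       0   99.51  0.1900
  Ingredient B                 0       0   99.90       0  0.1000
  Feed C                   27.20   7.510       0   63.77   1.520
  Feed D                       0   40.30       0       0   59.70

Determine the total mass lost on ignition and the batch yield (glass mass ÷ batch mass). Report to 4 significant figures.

Values along the way are rounded to 4 significant digits when displayed; the whole derivation maintains exact precision at each step. Every reported figure takes just one rounding. All derived quantities are computed from the batch weights per 751.1 pbw of glass in full float precision (net glass mass, four oxide percentages, LOI, yield, the totals), exactly as printed in problem or answer.
LOI of each material in turn:
  Stock A: 567.8 × 0.001900 = 1.079 pbw
  Ingredient B: 130.3 × 0.001000 = 0.1303 pbw
  Feed C: 27.57 × 0.01520 = 0.4191 pbw
  Feed D: 67.02 × 0.5970 = 40.01 pbw
Total LOI = 41.64 pbw
Glass = batch − LOI = 792.7 − 41.64 = 751.1 pbw

LOI loss = 41.64 pbw; glass = 751.1 pbw; yield = 94.75%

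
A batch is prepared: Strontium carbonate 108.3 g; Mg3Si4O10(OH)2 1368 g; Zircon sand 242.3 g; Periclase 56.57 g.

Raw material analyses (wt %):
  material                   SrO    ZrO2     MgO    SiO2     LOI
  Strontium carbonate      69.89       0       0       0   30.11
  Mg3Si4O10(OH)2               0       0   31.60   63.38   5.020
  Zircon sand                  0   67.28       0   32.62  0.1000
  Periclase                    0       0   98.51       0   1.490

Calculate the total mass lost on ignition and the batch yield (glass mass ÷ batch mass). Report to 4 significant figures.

All internal work keeps full precision end to end. Rounding to 4 significant figures extends to each mid-chain value as displayed. Each reported figure receives exactly one rounding; all derived quantities (net glass mass, totals, LOI, the four compositions, the yield) are rebuilt from the batch weights for 1673 g of glass at exact precision as set out in the question or the answer.
LOI of each material in turn:
  Strontium carbonate: 108.3 × 0.3011 = 32.61 g
  Mg3Si4O10(OH)2: 1368 × 0.05020 = 68.67 g
  Zircon sand: 242.3 × 0.001000 = 0.2423 g
  Periclase: 56.57 × 0.01490 = 0.8429 g
Total LOI = 102.4 g
Glass = batch − LOI = 1775 − 102.4 = 1673 g

LOI loss = 102.4 g; glass = 1673 g; yield = 94.23%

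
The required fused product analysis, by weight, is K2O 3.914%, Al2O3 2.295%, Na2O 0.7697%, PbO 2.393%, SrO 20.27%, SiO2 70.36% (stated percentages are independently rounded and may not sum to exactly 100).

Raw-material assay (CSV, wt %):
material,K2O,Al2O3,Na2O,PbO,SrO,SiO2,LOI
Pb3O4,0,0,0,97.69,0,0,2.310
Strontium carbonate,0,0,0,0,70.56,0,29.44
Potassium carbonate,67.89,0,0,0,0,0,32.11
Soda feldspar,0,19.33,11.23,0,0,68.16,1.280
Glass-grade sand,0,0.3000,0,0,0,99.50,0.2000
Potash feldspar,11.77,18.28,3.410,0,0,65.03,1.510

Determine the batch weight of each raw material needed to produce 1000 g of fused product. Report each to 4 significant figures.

Batch per 1000 g fused product:
  Pb3O4: 24.50 g
  Strontium carbonate: 287.3 g
  Potassium carbonate: 46.75 g
  Soda feldspar: 49.44 g
  Glass-grade sand: 632.2 g
  Potash feldspar: 62.89 g
Total batch = 1103 g; LOI loss = 103.0 g; yield = 90.66%

In-progress results are printed rounded to 4 significant digits across the worked steps. All internal work maintains full precision throughout. Each reported number is rounded only once — all derived quantities, including totals, six oxide percentages, glass mass, yield, LOI, are computed from the batch weights at 1000 g of glass at exact precision, as given in question or answer.
Per-oxide target masses for 1000 g fused product:
  K2O: 3.914% × 1000 = 39.14 g
  Al2O3: 2.295% × 1000 = 22.95 g
  Na2O: 0.7697% × 1000 = 7.697 g
  PbO: 2.393% × 1000 = 23.93 g
  SrO: 20.27% × 1000 = 202.7 g
  SiO2: 70.36% × 1000 = 703.6 g
A balance pass over the oxides, with the batch weights as given, against the basis in use (delivered sums recover each target modulo rounding of the values):
  K2O: 46.75·0.6789 + 62.89·0.1177 = 39.14 g (target 39.14 g)
  Al2O3: 49.44·0.1933 + 632.2·0.003000 + 62.89·0.1828 = 22.95 g (target 22.95 g)
  Na2O: 49.44·0.1123 + 62.89·0.03410 = 7.697 g (target 7.697 g)
  PbO: 24.50·0.9769 = 23.93 g (target 23.93 g)
  SrO: 287.3·0.7056 = 202.7 g (target 202.7 g)
  SiO2: 49.44·0.6816 + 632.2·0.9950 + 62.89·0.6503 = 703.6 g (target 703.6 g)
The glass-mass cross-check: batch Σ − ignition loss = 1000 g (per-oxide target masses sum to 1000 g; versus the stated basis of 1000 g — a pure rounding effect).
Whole-batch sum: Σ batch = 1103 g; Σ batch·LOI gives LOI loss = 103.0 g; yield: glass divided by total = 90.66%.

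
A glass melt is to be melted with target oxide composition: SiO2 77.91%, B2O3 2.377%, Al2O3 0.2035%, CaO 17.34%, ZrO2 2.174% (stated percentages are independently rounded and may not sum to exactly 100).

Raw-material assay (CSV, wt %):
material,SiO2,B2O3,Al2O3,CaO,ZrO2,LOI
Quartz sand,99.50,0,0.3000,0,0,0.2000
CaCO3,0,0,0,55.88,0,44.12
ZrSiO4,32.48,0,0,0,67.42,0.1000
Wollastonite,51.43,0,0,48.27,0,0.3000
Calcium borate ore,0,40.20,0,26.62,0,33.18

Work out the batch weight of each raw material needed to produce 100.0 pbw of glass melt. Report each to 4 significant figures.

Batch per 100.0 pbw glass melt:
  Quartz sand: 67.83 pbw
  CaCO3: 12.48 pbw
  ZrSiO4: 3.225 pbw
  Wollastonite: 18.22 pbw
  Calcium borate ore: 5.913 pbw
Total batch = 107.7 pbw; LOI loss = 7.662 pbw; yield = 92.88%

Each numeric step keeps full float precision in every operation; in-progress results are shown rounded to 4 significant digits at each printed step. Each reported number receives exactly one rounding — all derived quantities, including the yield, ignition loss, glass mass, totals, the five compositions, are recomputed from the batch weights at 100.0 pbw of glass at full precision, precisely as stated by the problem or the answer.
Target oxide masses per 100.0 pbw glass melt:
  SiO2: 77.91% × 100.0 = 77.91 pbw
  B2O3: 2.377% × 100.0 = 2.377 pbw
  Al2O3: 0.2035% × 100.0 = 0.2035 pbw
  CaO: 17.34% × 100.0 = 17.34 pbw
  ZrO2: 2.174% × 100.0 = 2.174 pbw
Per-oxide balance check with the batch weights as given, per the basis as stated (summed amounts equal target values within answer rounding):
  SiO2: 67.83·0.9950 + 3.225·0.3248 + 18.22·0.5143 = 77.91 pbw (target 77.91 pbw)
  B2O3: 5.913·0.4020 = 2.377 pbw (target 2.377 pbw)
  Al2O3: 67.83·0.003000 = 0.2035 pbw (target 0.2035 pbw)
  CaO: 12.48·0.5588 + 18.22·0.4827 + 5.913·0.2662 = 17.34 pbw (target 17.34 pbw)
  ZrO2: 3.225·0.6742 = 2.174 pbw (target 2.174 pbw)
Auditing the glass mass value: total batch − LOI = 100.0 pbw (per-oxide target masses sum to 100.0 pbw; with the basis standing at 100.0 pbw — differing by rounding only).
Summing the batch: Σ batch = 107.7 pbw; LOI loss = Σ batch·LOI = 7.662 pbw; glass ÷ batch gives a yield of 92.88%.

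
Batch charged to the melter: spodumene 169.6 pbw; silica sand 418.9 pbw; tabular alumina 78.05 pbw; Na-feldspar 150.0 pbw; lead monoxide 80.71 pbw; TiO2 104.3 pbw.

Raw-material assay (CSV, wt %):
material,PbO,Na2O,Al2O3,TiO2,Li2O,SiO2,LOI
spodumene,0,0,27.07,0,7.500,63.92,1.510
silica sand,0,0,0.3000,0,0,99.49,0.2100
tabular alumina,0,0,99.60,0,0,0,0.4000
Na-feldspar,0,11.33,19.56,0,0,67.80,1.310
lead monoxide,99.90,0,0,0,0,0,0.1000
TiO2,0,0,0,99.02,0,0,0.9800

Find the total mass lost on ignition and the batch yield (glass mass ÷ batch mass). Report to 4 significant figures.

LOI loss = 6.821 pbw; glass = 994.7 pbw; yield = 99.32%

The working math maintains exact precision through the solve — intermediates appear rounded to four significant figures in the printout — each reported result is rounded just once. Derived quantities (LOI, six oxide percentages, yield, the totals, net glass mass) are rebuilt from the batch weights on 994.7 pbw of glass in full float precision precisely as stated by problem or answer.
Loss on ignition, line by line:
  spodumene: 169.6 × 0.01510 = 2.561 pbw
  silica sand: 418.9 × 0.002100 = 0.8797 pbw
  tabular alumina: 78.05 × 0.004000 = 0.3122 pbw
  Na-feldspar: 150.0 × 0.01310 = 1.965 pbw
  lead monoxide: 80.71 × 0.001000 = 0.08071 pbw
  TiO2: 104.3 × 0.009800 = 1.022 pbw
Total LOI = 6.821 pbw
Glass = batch − LOI = 1002 − 6.821 = 994.7 pbw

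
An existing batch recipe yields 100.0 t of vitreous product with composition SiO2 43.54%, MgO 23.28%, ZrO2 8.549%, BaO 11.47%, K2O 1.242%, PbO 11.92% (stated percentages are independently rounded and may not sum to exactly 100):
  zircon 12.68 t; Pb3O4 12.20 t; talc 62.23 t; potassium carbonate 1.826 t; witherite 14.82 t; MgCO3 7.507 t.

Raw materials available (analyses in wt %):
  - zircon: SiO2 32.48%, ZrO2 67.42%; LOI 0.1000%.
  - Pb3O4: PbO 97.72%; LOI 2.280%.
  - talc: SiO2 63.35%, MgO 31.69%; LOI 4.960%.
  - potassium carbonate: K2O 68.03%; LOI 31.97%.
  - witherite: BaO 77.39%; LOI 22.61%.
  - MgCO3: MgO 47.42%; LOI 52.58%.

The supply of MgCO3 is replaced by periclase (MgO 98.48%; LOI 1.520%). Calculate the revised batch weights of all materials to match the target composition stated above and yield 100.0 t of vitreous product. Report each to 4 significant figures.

The working math carries full float precision at each step. In-progress results are printed rounded to four significant digits as written — each reported result sees exactly one rounding — the derived quantities are re-derived using the weight values on 100.0 t of glass in full float precision (ignition loss, net glass mass, six oxide percentages, totals, the yield) as set out in problem or answer.
The oxide mass targets at 100.0 t vitreous product:
  SiO2: 43.54% × 100.0 = 43.54 t
  MgO: 23.28% × 100.0 = 23.28 t
  ZrO2: 8.549% × 100.0 = 8.549 t
  BaO: 11.47% × 100.0 = 11.47 t
  K2O: 1.242% × 100.0 = 1.242 t
  PbO: 11.92% × 100.0 = 11.92 t
A balance pass over the oxides, working from each reported weight, against the basis in use (sum by sum, the targets are met net of answer rounding effects):
  SiO2: 12.68·0.3248 + 62.23·0.6335 = 43.54 t (target 43.54 t)
  MgO: 62.23·0.3169 + 3.615·0.9848 = 23.28 t (target 23.28 t)
  ZrO2: 12.68·0.6742 = 8.549 t (target 8.549 t)
  BaO: 14.82·0.7739 = 11.47 t (target 11.47 t)
  K2O: 1.826·0.6803 = 1.242 t (target 1.242 t)
  PbO: 12.20·0.9772 = 11.92 t (target 11.92 t)
Mass balance on the glass: batch total minus LOI = 100.0 t (the targets, summed, come to 100.0 t; versus the stated basis of 100.0 t — deltas are rounding alone).
Total batch = Σ batch = 107.4 t; Σ batch·LOI gives LOI loss = 7.367 t; yield, glass over the total, = 93.14%.

Revised batch per 100.0 t vitreous product:
  zircon: 12.68 t
  Pb3O4: 12.20 t
  talc: 62.23 t
  potassium carbonate: 1.826 t
  witherite: 14.82 t
  periclase: 3.615 t
Total batch = 107.4 t; LOI loss = 7.367 t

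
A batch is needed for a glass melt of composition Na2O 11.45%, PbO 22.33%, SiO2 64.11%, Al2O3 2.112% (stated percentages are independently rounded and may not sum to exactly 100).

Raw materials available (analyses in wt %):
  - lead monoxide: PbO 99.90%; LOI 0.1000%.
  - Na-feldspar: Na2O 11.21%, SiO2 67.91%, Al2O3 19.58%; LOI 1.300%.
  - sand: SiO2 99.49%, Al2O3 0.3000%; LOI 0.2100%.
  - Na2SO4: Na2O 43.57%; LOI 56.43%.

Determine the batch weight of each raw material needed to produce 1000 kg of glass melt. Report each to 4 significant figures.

Batch per 1000 kg glass melt:
  lead monoxide: 223.5 kg
  Na-feldspar: 99.03 kg
  sand: 576.8 kg
  Na2SO4: 237.3 kg
Total batch = 1137 kg; LOI loss = 136.6 kg; yield = 87.98%

Rounding to four significant digits applies to each intermediate as displayed. Full precision is kept from start to finish; a single rounding yields every reported number — derived quantities, which include the four compositions, the yield, totals, glass mass, LOI, are computed in full precision, as set out in the question or the answer, using the weight values for 1000 kg of glass.
Oxide-by-oxide targets in 1000 kg glass melt:
  Na2O: 11.45% × 1000 = 114.5 kg
  PbO: 22.33% × 1000 = 223.3 kg
  SiO2: 64.11% × 1000 = 641.1 kg
  Al2O3: 2.112% × 1000 = 21.12 kg
Sums-versus-targets review with the batch weights as given, on the stated basis (each sum matches its target mass inside rounding margins):
  Na2O: 99.03·0.1121 + 237.3·0.4357 = 114.5 kg (target 114.5 kg)
  PbO: 223.5·0.9990 = 223.3 kg (target 223.3 kg)
  SiO2: 99.03·0.6791 + 576.8·0.9949 = 641.1 kg (target 641.1 kg)
  Al2O3: 99.03·0.1958 + 576.8·0.003000 = 21.12 kg (target 21.12 kg)
Mass balance on the glass: total charge less LOI = 1000 kg (summing oxide targets gives 1000 kg; with the basis standing at 1000 kg — any gap is answer rounding).
Total batch = Σ batch = 1137 kg; Σ batch·LOI gives LOI loss = 136.6 kg; glass ÷ batch gives a yield of 87.98%.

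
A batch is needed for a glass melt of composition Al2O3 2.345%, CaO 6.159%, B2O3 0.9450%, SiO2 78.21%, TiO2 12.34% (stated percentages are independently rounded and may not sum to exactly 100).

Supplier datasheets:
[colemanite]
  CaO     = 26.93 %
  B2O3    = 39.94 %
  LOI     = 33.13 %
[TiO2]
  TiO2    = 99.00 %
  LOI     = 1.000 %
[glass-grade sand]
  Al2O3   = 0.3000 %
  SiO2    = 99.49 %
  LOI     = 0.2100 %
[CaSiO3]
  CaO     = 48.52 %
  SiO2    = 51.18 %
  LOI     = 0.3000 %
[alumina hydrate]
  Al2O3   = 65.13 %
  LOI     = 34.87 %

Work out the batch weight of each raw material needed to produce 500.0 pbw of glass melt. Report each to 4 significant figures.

Working values are shown rounded off to 4 significant digits in the printout; the working math maintains exact precision in every operation. A single rounding produces every reported number — derived quantities are recomputed from the batch weights per 500.0 pbw of glass in full float precision (five oxide percentages, LOI, glass mass, totals, yield), as set out in problem or answer.
Oxide-by-oxide targets in 500.0 pbw glass melt:
  Al2O3: 2.345% × 500.0 = 11.72 pbw
  CaO: 6.159% × 500.0 = 30.80 pbw
  B2O3: 0.9450% × 500.0 = 4.725 pbw
  SiO2: 78.21% × 500.0 = 391.0 pbw
  TiO2: 12.34% × 500.0 = 61.70 pbw
Mass-balance tally per oxide on the weights just shown, at the basis given (summed amounts equal target values up to rounding of the answer):
  Al2O3: 363.8·0.003000 + 16.33·0.6513 = 11.73 pbw (target 11.72 pbw)
  CaO: 11.83·0.2693 + 56.90·0.4852 = 30.79 pbw (target 30.80 pbw)
  B2O3: 11.83·0.3994 = 4.725 pbw (target 4.725 pbw)
  SiO2: 363.8·0.9949 + 56.90·0.5118 = 391.1 pbw (target 391.0 pbw)
  TiO2: 62.32·0.9900 = 61.70 pbw (target 61.70 pbw)
Auditing the glass mass value: batch total minus LOI = 500.0 pbw (oxide target masses add up to 500.0 pbw; the stated basis being 500.0 pbw — any gap is answer rounding).
Adding the batch up: Σ batch = 511.2 pbw; the LOI term Σ batch·LOI equals 11.17 pbw; as yield: glass ÷ batch → 97.81%.

Batch per 500.0 pbw glass melt:
  colemanite: 11.83 pbw
  TiO2: 62.32 pbw
  glass-grade sand: 363.8 pbw
  CaSiO3: 56.90 pbw
  alumina hydrate: 16.33 pbw
Total batch = 511.2 pbw; LOI loss = 11.17 pbw; yield = 97.81%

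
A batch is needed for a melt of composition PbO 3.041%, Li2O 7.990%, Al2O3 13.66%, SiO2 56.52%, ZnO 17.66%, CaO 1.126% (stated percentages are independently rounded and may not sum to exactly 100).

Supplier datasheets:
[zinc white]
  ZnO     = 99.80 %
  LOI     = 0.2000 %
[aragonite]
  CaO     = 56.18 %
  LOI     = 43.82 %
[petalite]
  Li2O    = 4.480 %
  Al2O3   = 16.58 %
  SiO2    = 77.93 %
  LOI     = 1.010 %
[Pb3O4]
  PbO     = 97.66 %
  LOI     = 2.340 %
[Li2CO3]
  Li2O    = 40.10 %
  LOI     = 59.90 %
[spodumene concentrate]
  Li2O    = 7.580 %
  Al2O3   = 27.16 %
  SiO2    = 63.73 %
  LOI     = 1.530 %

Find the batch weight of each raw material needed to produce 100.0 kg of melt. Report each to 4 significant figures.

Batch per 100.0 kg melt:
  zinc white: 17.70 kg
  aragonite: 2.004 kg
  petalite: 62.70 kg
  Pb3O4: 3.114 kg
  Li2CO3: 10.65 kg
  spodumene concentrate: 12.02 kg
Total batch = 108.2 kg; LOI loss = 8.183 kg; yield = 92.44%

The working math carries full precision from first step to last. Working values appear rounded off to 4 significant digits across the worked steps — every reported figure is rounded only once; derived quantities are recomputed starting from the weights at 100.0 kg of glass at full precision (six oxide percentages, the yield, totals, glass mass, ignition loss), as they appear in the question or the answer.
The oxide mass targets at 100.0 kg melt:
  PbO: 3.041% × 100.0 = 3.041 kg
  Li2O: 7.990% × 100.0 = 7.990 kg
  Al2O3: 13.66% × 100.0 = 13.66 kg
  SiO2: 56.52% × 100.0 = 56.52 kg
  ZnO: 17.66% × 100.0 = 17.66 kg
  CaO: 1.126% × 100.0 = 1.126 kg
Sums-versus-targets review from the weights as reported, relative to the basis at hand (delivered sums recover each target modulo rounding of the values):
  PbO: 3.114·0.9766 = 3.041 kg (target 3.041 kg)
  Li2O: 62.70·0.04480 + 10.65·0.4010 + 12.02·0.07580 = 7.991 kg (target 7.990 kg)
  Al2O3: 62.70·0.1658 + 12.02·0.2716 = 13.66 kg (target 13.66 kg)
  SiO2: 62.70·0.7793 + 12.02·0.6373 = 56.52 kg (target 56.52 kg)
  ZnO: 17.70·0.9980 = 17.66 kg (target 17.66 kg)
  CaO: 2.004·0.5618 = 1.126 kg (target 1.126 kg)
The glass-mass cross-check: net batch after ignition = 100.0 kg (oxide target masses add up to 100.0 kg; with the basis standing at 100.0 kg — rounding explains the deltas).
Whole-batch sum: Σ batch = 108.2 kg; the LOI term Σ batch·LOI equals 8.183 kg; glass ÷ batch gives a yield of 92.44%.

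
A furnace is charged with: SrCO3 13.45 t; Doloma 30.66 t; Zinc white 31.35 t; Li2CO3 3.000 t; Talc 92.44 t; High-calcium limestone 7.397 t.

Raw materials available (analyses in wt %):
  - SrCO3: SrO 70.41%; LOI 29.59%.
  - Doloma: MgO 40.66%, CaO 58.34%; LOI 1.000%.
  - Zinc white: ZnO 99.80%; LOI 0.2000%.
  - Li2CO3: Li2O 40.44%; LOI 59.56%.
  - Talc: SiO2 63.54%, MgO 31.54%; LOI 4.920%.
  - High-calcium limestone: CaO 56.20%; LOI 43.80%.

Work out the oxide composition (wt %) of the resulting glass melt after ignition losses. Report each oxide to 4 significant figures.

Glass mass = 164.4 t (batch 178.3 − LOI 13.92).
Composition: Li2O 0.7381%, SiO2 35.73%, ZnO 19.03%, MgO 25.32%, CaO 13.41%, SrO 5.761%

Each numeric step carries full float precision at every stage — mid-chain values appear, rounded to four significant digits, within the worked lines; every reported number takes exactly one rounding — all derived quantities, which include six oxide percentages, LOI, the totals, the yield, net glass mass, are rebuilt at full float precision, as quoted within either problem or answer, using the weight values per 164.4 t of glass.
Per-oxide mass from batch:
  Li2O: 3.000·0.4044 = 1.213 t
  SiO2: 92.44·0.6354 = 58.74 t
  ZnO: 31.35·0.9980 = 31.29 t
  MgO: 30.66·0.4066 + 92.44·0.3154 = 41.62 t
  CaO: 30.66·0.5834 + 7.397·0.5620 = 22.04 t
  SrO: 13.45·0.7041 = 9.470 t
LOI: 13.45·0.2959 + 30.66·0.01000 + 31.35·0.002000 + 3.000·0.5956 + 92.44·0.04920 + 7.397·0.4380 = 13.92 t
Glass mass = batch − LOI = 178.3 − 13.92 = 164.4 t (equal to the oxide-mass sum)
percent share: oxide ÷ glass, ×100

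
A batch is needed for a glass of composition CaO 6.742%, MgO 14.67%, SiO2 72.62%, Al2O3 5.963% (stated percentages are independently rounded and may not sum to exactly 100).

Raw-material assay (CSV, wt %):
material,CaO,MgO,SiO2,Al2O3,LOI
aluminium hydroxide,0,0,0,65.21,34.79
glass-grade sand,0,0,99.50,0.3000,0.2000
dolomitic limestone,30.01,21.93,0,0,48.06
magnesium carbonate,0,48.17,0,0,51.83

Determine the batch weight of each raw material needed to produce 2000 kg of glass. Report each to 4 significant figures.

Batch per 2000 kg glass:
  aluminium hydroxide: 176.2 kg
  glass-grade sand: 1460 kg
  dolomitic limestone: 449.3 kg
  magnesium carbonate: 404.5 kg
Total batch = 2490 kg; LOI loss = 489.8 kg; yield = 80.33%

Working values are displayed rounded to 4 significant digits between the steps; every computation runs at full float precision at all times — each reported value takes a single rounding. The derived quantities are carried in full precision (the yield, the four compositions, ignition loss, glass mass, totals) starting from the weights at 2000 kg of glass, as written in the question or the answer.
Per-oxide target masses for 2000 kg glass:
  CaO: 6.742% × 2000 = 134.8 kg
  MgO: 14.67% × 2000 = 293.4 kg
  SiO2: 72.62% × 2000 = 1452 kg
  Al2O3: 5.963% × 2000 = 119.3 kg
Per-oxide balance check with the batch weights as given, on the stated basis (each sum matches its target mass modulo rounding of the values):
  CaO: 449.3·0.3001 = 134.8 kg (target 134.8 kg)
  MgO: 449.3·0.2193 + 404.5·0.4817 = 293.4 kg (target 293.4 kg)
  SiO2: 1460·0.9950 = 1453 kg (target 1452 kg)
  Al2O3: 176.2·0.6521 + 1460·0.003000 = 119.3 kg (target 119.3 kg)
Auditing the glass mass value: the batch minus its LOI: 2000 kg (the Σ of target masses is 2000 kg; with the basis standing at 2000 kg — gaps are rounding artifacts).
Adding the batch up: Σ batch = 2490 kg; loss to ignition Σ batch·LOI = 489.8 kg; yield: glass divided by total = 80.33%.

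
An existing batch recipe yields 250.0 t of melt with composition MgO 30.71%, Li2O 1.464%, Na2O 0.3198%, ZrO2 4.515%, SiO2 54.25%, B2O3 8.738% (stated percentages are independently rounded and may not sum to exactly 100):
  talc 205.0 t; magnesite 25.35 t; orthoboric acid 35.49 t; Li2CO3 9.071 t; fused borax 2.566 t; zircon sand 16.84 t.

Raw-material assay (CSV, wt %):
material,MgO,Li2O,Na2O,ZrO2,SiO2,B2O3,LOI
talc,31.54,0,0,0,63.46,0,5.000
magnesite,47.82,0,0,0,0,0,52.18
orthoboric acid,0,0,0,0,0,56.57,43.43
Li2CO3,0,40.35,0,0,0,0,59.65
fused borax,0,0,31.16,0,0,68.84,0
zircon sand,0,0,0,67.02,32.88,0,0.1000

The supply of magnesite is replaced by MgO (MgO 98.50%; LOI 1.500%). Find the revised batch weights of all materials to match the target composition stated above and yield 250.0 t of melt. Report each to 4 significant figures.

Working values are printed (rounded to 4 significant digits) as written. Every computation holds full precision in all steps. Every reported number takes just one rounding. Derived quantities (LOI, yield, glass mass, the totals, six oxide percentages) are carried from the batch weights per 250.0 t of glass at full precision exactly as shown in the problem or the answer.
Target masses of each oxide per 250.0 t melt:
  MgO: 30.71% × 250.0 = 76.78 t
  Li2O: 1.464% × 250.0 = 3.660 t
  Na2O: 0.3198% × 250.0 = 0.7995 t
  ZrO2: 4.515% × 250.0 = 11.29 t
  SiO2: 54.25% × 250.0 = 135.6 t
  B2O3: 8.738% × 250.0 = 21.84 t
Checking each oxide sum applying the batch weights above, per the basis as stated (summed amounts equal target values inside rounding margins):
  MgO: 205.0·0.3154 + 12.31·0.9850 = 76.78 t (target 76.78 t)
  Li2O: 9.071·0.4035 = 3.660 t (target 3.660 t)
  Na2O: 2.566·0.3116 = 0.7996 t (target 0.7995 t)
  ZrO2: 16.84·0.6702 = 11.29 t (target 11.29 t)
  SiO2: 205.0·0.6346 + 16.84·0.3288 = 135.6 t (target 135.6 t)
  B2O3: 35.49·0.5657 + 2.566·0.6884 = 21.84 t (target 21.84 t)
Mass balance on the glass: the batch minus its LOI: 250.0 t (summing oxide targets gives 250.0 t; the stated basis being 250.0 t — any gap is answer rounding).
Adding the batch up: Σ batch = 281.3 t; Σ batch·LOI gives LOI loss = 31.28 t; yield: glass divided by total = 88.88%.

Revised batch per 250.0 t melt:
  talc: 205.0 t
  MgO: 12.31 t
  orthoboric acid: 35.49 t
  Li2CO3: 9.071 t
  fused borax: 2.566 t
  zircon sand: 16.84 t
Total batch = 281.3 t; LOI loss = 31.28 t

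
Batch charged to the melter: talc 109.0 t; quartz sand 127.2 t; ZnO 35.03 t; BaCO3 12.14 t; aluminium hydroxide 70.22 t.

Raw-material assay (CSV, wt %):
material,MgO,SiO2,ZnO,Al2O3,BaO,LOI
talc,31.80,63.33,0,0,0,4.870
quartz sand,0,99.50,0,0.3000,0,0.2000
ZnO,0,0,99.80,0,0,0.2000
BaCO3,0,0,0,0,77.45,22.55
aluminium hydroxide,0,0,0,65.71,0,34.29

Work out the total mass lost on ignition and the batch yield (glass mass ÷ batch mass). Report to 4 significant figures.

Mid-chain values are displayed rounded to four significant digits within the worked lines; each numeric step holds full precision through the solve — each reported figure sees exactly one rounding; derived quantities, which include glass mass, ignition loss, the totals, five oxide percentages, the yield, are carried in full precision, as set out in the problem or the answer, from the batch weights on 321.1 t of glass.
LOI of each material in turn:
  talc: 109.0 × 0.04870 = 5.308 t
  quartz sand: 127.2 × 0.002000 = 0.2544 t
  ZnO: 35.03 × 0.002000 = 0.07006 t
  BaCO3: 12.14 × 0.2255 = 2.738 t
  aluminium hydroxide: 70.22 × 0.3429 = 24.08 t
Total LOI = 32.45 t
Glass = batch − LOI = 353.6 − 32.45 = 321.1 t

LOI loss = 32.45 t; glass = 321.1 t; yield = 90.82%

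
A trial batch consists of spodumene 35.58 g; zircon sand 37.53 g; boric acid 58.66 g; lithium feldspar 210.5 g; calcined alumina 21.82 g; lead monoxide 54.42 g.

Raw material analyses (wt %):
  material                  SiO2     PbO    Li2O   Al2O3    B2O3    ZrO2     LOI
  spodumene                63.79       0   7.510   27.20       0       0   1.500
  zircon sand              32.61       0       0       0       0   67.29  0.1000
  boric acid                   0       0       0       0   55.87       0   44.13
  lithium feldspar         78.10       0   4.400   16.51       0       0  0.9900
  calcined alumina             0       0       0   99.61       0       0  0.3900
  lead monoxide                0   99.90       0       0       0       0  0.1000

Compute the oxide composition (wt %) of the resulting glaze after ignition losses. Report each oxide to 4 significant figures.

Every computation keeps full precision at all times; intermediates are shown rounded off to 4 significant figures across the worked steps; each reported number takes a single rounding. The derived quantities (yield, ignition loss, net glass mass, six oxide percentages, totals) are re-derived from the weighed amounts for 389.8 g of glass at exact precision exactly as printed in the question or the answer.
Delivered oxide masses:
  SiO2: 35.58·0.6379 + 37.53·0.3261 + 210.5·0.7810 = 199.3 g
  PbO: 54.42·0.9990 = 54.37 g
  Li2O: 35.58·0.07510 + 210.5·0.04400 = 11.93 g
  Al2O3: 35.58·0.2720 + 210.5·0.1651 + 21.82·0.9961 = 66.17 g
  B2O3: 58.66·0.5587 = 32.77 g
  ZrO2: 37.53·0.6729 = 25.25 g
LOI: 35.58·0.01500 + 37.53·0.001000 + 58.66·0.4413 + 210.5·0.009900 + 21.82·0.003900 + 54.42·0.001000 = 28.68 g
Resulting glass, batch − LOI: 418.5 − 28.68 = 389.8 g (matching Σ of the oxides)
wt %: oxide over glass, times 100

Glass mass = 389.8 g (batch 418.5 − LOI 28.68).
Composition: SiO2 51.13%, PbO 13.95%, Li2O 3.061%, Al2O3 16.97%, B2O3 8.407%, ZrO2 6.478%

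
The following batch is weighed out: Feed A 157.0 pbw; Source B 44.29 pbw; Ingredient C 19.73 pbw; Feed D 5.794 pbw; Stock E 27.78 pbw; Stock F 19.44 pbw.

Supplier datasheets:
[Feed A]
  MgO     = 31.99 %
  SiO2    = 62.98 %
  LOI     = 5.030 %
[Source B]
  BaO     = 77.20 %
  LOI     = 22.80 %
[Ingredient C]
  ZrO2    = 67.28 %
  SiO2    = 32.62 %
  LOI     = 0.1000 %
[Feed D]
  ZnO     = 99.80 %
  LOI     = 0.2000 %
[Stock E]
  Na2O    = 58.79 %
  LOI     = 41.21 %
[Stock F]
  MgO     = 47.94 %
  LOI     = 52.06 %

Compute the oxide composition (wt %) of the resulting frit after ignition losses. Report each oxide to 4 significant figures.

All arithmetic holds exact precision at all times; rounding to 4 significant figures extends to every mid-chain value as shown — a single rounding finalizes each reported value — all derived quantities, which include totals, glass mass, ignition loss, yield, six oxide percentages, are rebuilt in exact precision, as given in problem or answer, using the weight values for 234.4 pbw of glass.
Oxide masses out of the charge:
  ZnO: 5.794·0.9980 = 5.782 pbw
  Na2O: 27.78·0.5879 = 16.33 pbw
  ZrO2: 19.73·0.6728 = 13.27 pbw
  BaO: 44.29·0.7720 = 34.19 pbw
  MgO: 157.0·0.3199 + 19.44·0.4794 = 59.54 pbw
  SiO2: 157.0·0.6298 + 19.73·0.3262 = 105.3 pbw
LOI: 157.0·0.05030 + 44.29·0.2280 + 19.73·0.001000 + 5.794·0.002000 + 27.78·0.4121 + 19.44·0.5206 = 39.60 pbw
Glass = total batch minus LOI = 274.0 − 39.60 = 234.4 pbw (the oxide masses sum to this)
each wt % is 100 × oxide ÷ glass

Glass mass = 234.4 pbw (batch 274.0 − LOI 39.60).
Composition: ZnO 2.466%, Na2O 6.966%, ZrO2 5.662%, BaO 14.58%, MgO 25.40%, SiO2 44.92%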